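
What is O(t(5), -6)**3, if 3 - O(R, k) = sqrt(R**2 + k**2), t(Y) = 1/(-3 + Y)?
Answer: (6 - sqrt(145))**3/8 ≈ -27.565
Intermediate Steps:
O(R, k) = 3 - sqrt(R**2 + k**2)
O(t(5), -6)**3 = (3 - sqrt((1/(-3 + 5))**2 + (-6)**2))**3 = (3 - sqrt((1/2)**2 + 36))**3 = (3 - sqrt(1/4 + 36))**3 = (3 - sqrt(145/4))**3 = (3 - sqrt(145)/2)**3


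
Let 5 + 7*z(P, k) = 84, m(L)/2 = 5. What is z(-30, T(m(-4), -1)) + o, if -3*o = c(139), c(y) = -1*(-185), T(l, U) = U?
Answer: -1058/21 ≈ -50.381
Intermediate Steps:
m(L) = 10 (m(L) = 2*5 = 10)
z(P, k) = 79/7 (z(P, k) = -5/7 + (⅐)*84 = -5/7 + 12 = 79/7)
c(y) = 185
o = -185/3 (o = -⅓*185 = -185/3 ≈ -61.667)
z(-30, T(m(-4), -1)) + o = 79/7 - 185/3 = -1058/21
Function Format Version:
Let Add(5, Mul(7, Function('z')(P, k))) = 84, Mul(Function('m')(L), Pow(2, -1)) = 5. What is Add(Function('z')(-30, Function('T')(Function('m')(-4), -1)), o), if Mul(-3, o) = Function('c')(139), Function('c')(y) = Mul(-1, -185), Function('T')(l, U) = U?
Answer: Rational(-1058, 21) ≈ -50.381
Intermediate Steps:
Function('m')(L) = 10 (Function('m')(L) = Mul(2, 5) = 10)
Function('z')(P, k) = Rational(79, 7) (Function('z')(P, k) = Add(Rational(-5, 7), Mul(Rational(1, 7), 84)) = Add(Rational(-5, 7), 12) = Rational(79, 7))
Function('c')(y) = 185
o = Rational(-185, 3) (o = Mul(Rational(-1, 3), 185) = Rational(-185, 3) ≈ -61.667)
Add(Function('z')(-30, Function('T')(Function('m')(-4), -1)), o) = Add(Rational(79, 7), Rational(-185, 3)) = Rational(-1058, 21)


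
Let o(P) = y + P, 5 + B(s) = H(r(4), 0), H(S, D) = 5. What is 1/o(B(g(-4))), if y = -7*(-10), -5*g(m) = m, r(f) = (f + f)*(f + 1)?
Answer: 1/70 ≈ 0.014286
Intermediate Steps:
r(f) = 2*f*(1 + f) (r(f) = (2*f)*(1 + f) = 2*f*(1 + f))
g(m) = -m/5
y = 70
B(s) = 0 (B(s) = -5 + 5 = 0)
o(P) = 70 + P
1/o(B(g(-4))) = 1/(70 + 0) = 1/70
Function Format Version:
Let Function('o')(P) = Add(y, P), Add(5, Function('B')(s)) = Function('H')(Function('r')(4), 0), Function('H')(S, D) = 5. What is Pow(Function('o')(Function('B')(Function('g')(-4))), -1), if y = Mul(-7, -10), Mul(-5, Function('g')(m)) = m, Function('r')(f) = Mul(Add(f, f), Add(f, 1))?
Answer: Rational(1, 70) ≈ 0.014286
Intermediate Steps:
Function('r')(f) = Mul(2, f, Add(1, f)) (Function('r')(f) = Mul(Mul(2, f), Add(1, f)) = Mul(2, f, Add(1, f)))
Function('g')(m) = Mul(Rational(-1, 5), m)
y = 70
Function('B')(s) = 0 (Function('B')(s) = Add(-5, 5) = 0)
Function('o')(P) = Add(70, P)
Pow(Function('o')(Function('B')(Function('g')(-4))), -1) = Pow(Add(70, 0), -1) = Pow(70, -1) = Rational(1, 70)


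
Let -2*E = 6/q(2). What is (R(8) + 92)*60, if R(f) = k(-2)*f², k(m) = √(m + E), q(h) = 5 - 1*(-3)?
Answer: 5520 + 960*I*√38 ≈ 5520.0 + 5917.8*I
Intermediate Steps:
q(h) = 8 (q(h) = 5 + 3 = 8)
E = -3/8 ≈ -0.37500
k(m) = √(-3/8 + m) (k(m) = √(m - 3/8) = √(-3/8 + m))
R(f) = I*√38*f²/4 (R(f) = (√(-6 + 16*(-2))/4)*f² = (√(-6 - 32)/4)*f² = (√(-38)/4)*f² = ((I*√38)/4)*f² = (I*√38/4)*f² = I*√38*f²/4)
(R(8) + 92)*60 = ((¼)*I*√38*8² + 92)*60 = ((¼)*I*√38*64 + 92)*60 = (16*I*√38 + 92)*60 = (92 + 16*I*√38)*60 = 5520 + 960*I*√38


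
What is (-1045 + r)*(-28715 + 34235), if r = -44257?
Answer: -250067040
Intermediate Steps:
(-1045 + r)*(-28715 + 34235) = (-1045 - 44257)*(-28715 + 34235) = -45302*5520 = -250067040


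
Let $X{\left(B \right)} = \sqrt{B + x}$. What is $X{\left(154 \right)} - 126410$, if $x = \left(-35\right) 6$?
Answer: $-126410 + 2 i \sqrt{14} \approx -1.2641 \cdot 10^{5} + 7.4833 i$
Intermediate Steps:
$x = -210$
$X{\left(B \right)} = \sqrt{-210 + B}$ ($X{\left(B \right)} = \sqrt{B - 210} = \sqrt{-210 + B}$)
$X{\left(154 \right)} - 126410 = \sqrt{-210 + 154} - 126410 = \sqrt{-56} - 126410 = 2 i \sqrt{14} - 126410 = -126410 + 2 i \sqrt{14}$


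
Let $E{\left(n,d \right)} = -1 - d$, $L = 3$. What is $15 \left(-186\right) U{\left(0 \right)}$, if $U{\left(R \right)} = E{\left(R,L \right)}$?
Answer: $11160$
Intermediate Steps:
$U{\left(R \right)} = -4$ ($U{\left(R \right)} = -1 - 3 = -4$)
$15 \left(-186\right) U{\left(0 \right)} = 15 \left(-186\right) \left(-4\right) = \left(-2790\right) \left(-4\right) = 11160$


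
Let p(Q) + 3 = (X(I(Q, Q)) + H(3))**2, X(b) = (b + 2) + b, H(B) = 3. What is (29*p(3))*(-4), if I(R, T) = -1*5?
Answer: -2552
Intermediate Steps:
I(R, T) = -5
X(b) = 2 + 2*b (X(b) = (2 + b) + b = 2 + 2*b)
p(Q) = 22 (p(Q) = -3 + ((2 + 2*(-5)) + 3)**2 = -3 + ((2 - 10) + 3)**2 = -3 + (-8 + 3)**2 = -3 + (-5)**2 = -3 + 25 = 22)
(29*p(3))*(-4) = (29*22)*(-4) = 638*(-4) = -2552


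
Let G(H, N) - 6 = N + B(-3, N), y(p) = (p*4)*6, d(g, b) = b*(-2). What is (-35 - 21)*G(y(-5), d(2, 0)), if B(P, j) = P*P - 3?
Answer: -672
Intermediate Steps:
B(P, j) = -3 + P**2 (B(P, j) = P**2 - 3 = -3 + P**2)
d(g, b) = -2*b
y(p) = 24*p (y(p) = (4*p)*6 = 24*p)
G(H, N) = 12 + N (G(H, N) = 6 + (N + (-3 + (-3)**2)) = 6 + (N + (-3 + 9)) = 6 + (N + 6) = 6 + (6 + N) = 12 + N)
(-35 - 21)*G(y(-5), d(2, 0)) = (-35 - 21)*(12 - 2*0) = -56*(12 + 0) = -56*12 = -672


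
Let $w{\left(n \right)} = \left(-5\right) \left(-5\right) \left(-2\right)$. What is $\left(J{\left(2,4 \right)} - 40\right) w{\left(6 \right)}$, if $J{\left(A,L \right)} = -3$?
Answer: $2150$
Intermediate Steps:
$w{\left(n \right)} = -50$ ($w{\left(n \right)} = 25 \left(-2\right) = -50$)
$\left(J{\left(2,4 \right)} - 40\right) w{\left(6 \right)} = \left(-3 - 40\right) \left(-50\right) = \left(-43\right) \left(-50\right) = 2150$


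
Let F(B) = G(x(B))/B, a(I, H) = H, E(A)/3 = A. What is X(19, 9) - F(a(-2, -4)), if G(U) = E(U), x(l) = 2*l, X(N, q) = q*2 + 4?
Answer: 16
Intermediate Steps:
E(A) = 3*A
X(N, q) = 4 + 2*q (X(N, q) = 2*q + 4 = 4 + 2*q)
G(U) = 3*U
F(B) = 6 (F(B) = (3*(2*B))/B = (6*B)/B = 6)
X(19, 9) - F(a(-2, -4)) = (4 + 2*9) - 1*6 = (4 + 18) - 6 = 22 - 6 = 16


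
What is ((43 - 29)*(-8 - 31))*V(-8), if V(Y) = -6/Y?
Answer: -819/2 ≈ -409.50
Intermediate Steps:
((43 - 29)*(-8 - 31))*V(-8) = ((43 - 29)*(-8 - 31))*(-6/(-8)) = (14*(-39))*(-6*(-1/8)) = -546*3/4 = -819/2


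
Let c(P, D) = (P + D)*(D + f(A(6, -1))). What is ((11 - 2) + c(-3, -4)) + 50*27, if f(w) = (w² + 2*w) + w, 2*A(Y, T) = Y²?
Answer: -1259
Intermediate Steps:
A(Y, T) = Y²/2
f(w) = w² + 3*w
c(P, D) = (378 + D)*(D + P) (c(P, D) = (P + D)*(D + ((½)*6²)*(3 + (½)*6²)) = (D + P)*(D + ((½)*36)*(3 + (½)*36)) = (D + P)*(D + 18*(3 + 18)) = (D + P)*(D + 18*21) = (D + P)*(D + 378) = (D + P)*(378 + D) = (378 + D)*(D + P))
((11 - 2) + c(-3, -4)) + 50*27 = ((11 - 2) + ((-4)² + 378*(-4) + 378*(-3) - 4*(-3))) + 50*27 = (9 + (16 - 1512 - 1134 + 12)) + 1350 = (9 - 2618) + 1350 = -2609 + 1350 = -1259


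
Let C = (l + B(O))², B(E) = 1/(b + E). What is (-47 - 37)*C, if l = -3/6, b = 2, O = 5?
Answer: -75/7 ≈ -10.714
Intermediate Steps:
B(E) = 1/(2 + E)
l = -½ (l = -3*⅙ = -½ ≈ -0.50000)
C = 25/196 (C = (-½ + 1/(2 + 5))² = (-½ + 1/7)² = (-½ + ⅐)² = (-5/14)² = 25/196 ≈ 0.12755)
(-47 - 37)*C = (-47 - 37)*(25/196) = -84*25/196 = -75/7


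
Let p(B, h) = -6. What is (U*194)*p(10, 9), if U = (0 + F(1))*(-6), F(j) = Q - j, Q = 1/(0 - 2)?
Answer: -10476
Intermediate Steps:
Q = -½ (Q = 1/(-2) = -½ ≈ -0.50000)
F(j) = -½ - j
U = 9 (U = (0 + (-½ - 1*1))*(-6) = (0 + (-½ - 1))*(-6) = (0 - 3/2)*(-6) = -3/2*(-6) = 9)
(U*194)*p(10, 9) = (9*194)*(-6) = 1746*(-6) = -10476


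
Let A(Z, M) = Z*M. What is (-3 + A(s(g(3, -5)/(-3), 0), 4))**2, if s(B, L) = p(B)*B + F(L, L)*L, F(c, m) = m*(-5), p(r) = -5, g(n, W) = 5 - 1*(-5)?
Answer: 36481/9 ≈ 4053.4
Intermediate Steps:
g(n, W) = 10 (g(n, W) = 5 + 5 = 10)
F(c, m) = -5*m
s(B, L) = -5*B - 5*L**2 (s(B, L) = -5*B + (-5*L)*L = -5*B - 5*L**2)
A(Z, M) = M*Z
(-3 + A(s(g(3, -5)/(-3), 0), 4))**2 = (-3 + 4*(-50/(-3) - 5*0**2))**2 = (-3 + 4*(-50*(-1)/3 - 5*0))**2 = (-3 + 4*(-5*(-10/3) + 0))**2 = (-3 + 4*(50/3 + 0))**2 = (-3 + 4*(50/3))**2 = (-3 + 200/3)**2 = (191/3)**2 = 36481/9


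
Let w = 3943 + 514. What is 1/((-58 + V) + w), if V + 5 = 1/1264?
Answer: 1264/5554017 ≈ 0.00022758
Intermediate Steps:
w = 4457
V = -6319/1264 (V = -5 + 1/1264 = -6319/1264 ≈ -4.9992)
1/((-58 + V) + w) = 1/((-58 - 6319/1264) + 4457) = 1/(-79631/1264 + 4457) = 1/(5554017/1264) = 1264/5554017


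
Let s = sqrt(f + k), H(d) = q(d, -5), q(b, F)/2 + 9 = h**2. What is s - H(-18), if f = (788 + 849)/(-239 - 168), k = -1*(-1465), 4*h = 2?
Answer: 35/2 + sqrt(242009526)/407 ≈ 55.723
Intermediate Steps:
h = 1/2 (h = (1/4)*2 = 1/2 ≈ 0.50000)
q(b, F) = -35/2 (q(b, F) = -18 + 2*(1/2)**2 = -18 + 2*(1/4) = -18 + 1/2 = -35/2)
H(d) = -35/2
k = 1465
f = -1637/407 (f = 1637/(-407) = 1637*(-1/407) = -1637/407 ≈ -4.0221)
s = sqrt(242009526)/407 (s = sqrt(-1637/407 + 1465) = sqrt(594618/407) = sqrt(242009526)/407 ≈ 38.223)
s - H(-18) = sqrt(242009526)/407 - 1*(-35/2) = sqrt(242009526)/407 + 35/2 = 35/2 + sqrt(242009526)/407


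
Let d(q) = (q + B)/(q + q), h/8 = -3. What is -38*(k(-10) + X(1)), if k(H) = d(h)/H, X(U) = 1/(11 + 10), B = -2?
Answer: 209/840 ≈ 0.24881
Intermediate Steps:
X(U) = 1/21
h = -24 (h = 8*(-3) = -24)
d(q) = (-2 + q)/(2*q) (d(q) = (q - 2)/(q + q) = (-2 + q)/((2*q)) = (-2 + q)*(1/(2*q)) = (-2 + q)/(2*q))
k(H) = 13/(24*H) (k(H) = ((½)*(-2 - 24)/(-24))/H = ((½)*(-1/24)*(-26))/H = 13/(24*H))
-38*(k(-10) + X(1)) = -38*((13/24)/(-10) + 1/21) = -38*((13/24)*(-⅒) + 1/21) = -38*(-13/240 + 1/21) = -38*(-11/1680) = 209/840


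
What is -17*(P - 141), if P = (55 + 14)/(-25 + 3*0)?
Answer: 61098/25 ≈ 2443.9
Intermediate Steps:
P = -69/25 (P = 69/(-25 + 0) = 69/(-25) = 69*(-1/25) = -69/25 ≈ -2.7600)
-17*(P - 141) = -17*(-69/25 - 141) = -17*(-3594/25) = 61098/25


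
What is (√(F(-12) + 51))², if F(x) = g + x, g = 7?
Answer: 46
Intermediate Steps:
F(x) = 7 + x
(√(F(-12) + 51))² = (√((7 - 12) + 51))² = (√(-5 + 51))² = (√46)² = 46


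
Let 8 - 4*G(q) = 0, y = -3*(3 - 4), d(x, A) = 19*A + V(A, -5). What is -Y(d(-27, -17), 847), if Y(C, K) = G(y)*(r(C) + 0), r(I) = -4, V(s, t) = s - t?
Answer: 8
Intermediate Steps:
d(x, A) = 5 + 20*A (d(x, A) = 19*A + (A - 1*(-5)) = 19*A + (A + 5) = 19*A + (5 + A) = 5 + 20*A)
y = 3 (y = -3*(-1) = 3)
G(q) = 2 (G(q) = 2 - 1/4*0 = 2 + 0 = 2)
Y(C, K) = -8 (Y(C, K) = 2*(-4 + 0) = 2*(-4) = -8)
-Y(d(-27, -17), 847) = -1*(-8) = 8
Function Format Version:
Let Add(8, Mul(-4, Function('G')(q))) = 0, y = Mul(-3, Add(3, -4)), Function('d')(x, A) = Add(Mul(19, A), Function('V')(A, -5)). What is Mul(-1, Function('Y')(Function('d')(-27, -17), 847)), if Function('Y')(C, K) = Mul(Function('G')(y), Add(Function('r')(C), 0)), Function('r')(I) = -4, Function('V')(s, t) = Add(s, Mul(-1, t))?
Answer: 8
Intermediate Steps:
Function('d')(x, A) = Add(5, Mul(20, A)) (Function('d')(x, A) = Add(Mul(19, A), Add(A, Mul(-1, -5))) = Add(Mul(19, A), Add(A, 5)) = Add(Mul(19, A), Add(5, A)) = Add(5, Mul(20, A)))
y = 3 (y = Mul(-3, -1) = 3)
Function('G')(q) = 2 (Function('G')(q) = Add(2, Mul(Rational(-1, 4), 0)) = Add(2, 0) = 2)
Function('Y')(C, K) = -8 (Function('Y')(C, K) = Mul(2, Add(-4, 0)) = Mul(2, -4) = -8)
Mul(-1, Function('Y')(Function('d')(-27, -17), 847)) = Mul(-1, -8) = 8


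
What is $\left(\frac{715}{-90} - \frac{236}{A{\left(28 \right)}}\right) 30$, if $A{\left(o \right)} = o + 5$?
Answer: $- \frac{14945}{33} \approx -452.88$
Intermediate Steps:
$A{\left(o \right)} = 5 + o$
$\left(\frac{715}{-90} - \frac{236}{A{\left(28 \right)}}\right) 30 = \left(\frac{715}{-90} - \frac{236}{5 + 28}\right) 30 = \left(715 \left(- \frac{1}{90}\right) - \frac{236}{33}\right) 30 = \left(- \frac{143}{18} - \frac{236}{33}\right) 30 = \left(- \frac{2989}{198}\right) 30 = - \frac{14945}{33}$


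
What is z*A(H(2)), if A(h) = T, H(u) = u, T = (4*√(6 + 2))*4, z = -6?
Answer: -192*√2 ≈ -271.53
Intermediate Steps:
T = 32*√2 (T = (4*√8)*4 = (4*(2*√2))*4 = (8*√2)*4 = 32*√2 ≈ 45.255)
A(h) = 32*√2
z*A(H(2)) = -192*√2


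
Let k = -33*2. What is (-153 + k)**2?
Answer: 47961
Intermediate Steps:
k = -66
(-153 + k)**2 = (-153 - 66)**2 = (-219)**2 = 47961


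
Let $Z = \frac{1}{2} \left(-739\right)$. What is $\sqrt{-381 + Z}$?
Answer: $\frac{i \sqrt{3002}}{2} \approx 27.395 i$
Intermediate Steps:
$Z = - \frac{739}{2}$ ($Z = \frac{1}{2} \left(-739\right) = - \frac{739}{2} \approx -369.5$)
$\sqrt{-381 + Z} = \sqrt{-381 - \frac{739}{2}} = \sqrt{- \frac{1501}{2}} = \frac{i \sqrt{3002}}{2}$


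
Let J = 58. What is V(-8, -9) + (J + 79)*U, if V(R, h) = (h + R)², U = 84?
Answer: 11797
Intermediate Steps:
V(R, h) = (R + h)²
V(-8, -9) + (J + 79)*U = (-8 - 9)² + (58 + 79)*84 = (-17)² + 137*84 = 289 + 11508 = 11797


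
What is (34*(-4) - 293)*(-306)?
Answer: 131274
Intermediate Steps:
(34*(-4) - 293)*(-306) = (-136 - 293)*(-306) = -429*(-306) = 131274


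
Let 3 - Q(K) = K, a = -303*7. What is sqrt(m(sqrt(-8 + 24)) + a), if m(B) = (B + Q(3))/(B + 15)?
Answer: I*sqrt(765605)/19 ≈ 46.052*I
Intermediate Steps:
a = -2121
Q(K) = 3 - K
m(B) = B/(15 + B) (m(B) = (B + (3 - 1*3))/(B + 15) = (B + (3 - 3))/(15 + B) = (B + 0)/(15 + B) = B/(15 + B))
sqrt(m(sqrt(-8 + 24)) + a) = sqrt(sqrt(-8 + 24)/(15 + sqrt(-8 + 24)) - 2121) = sqrt(sqrt(16)/(15 + sqrt(16)) - 2121) = sqrt(4/(15 + 4) - 2121) = sqrt(4/19 - 2121) = sqrt(-40295/19) = I*sqrt(765605)/19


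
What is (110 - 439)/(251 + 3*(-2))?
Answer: -47/35 ≈ -1.3429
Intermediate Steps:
(110 - 439)/(251 + 3*(-2)) = -329/(251 - 6) = -329/245 = -329*1/245 = -47/35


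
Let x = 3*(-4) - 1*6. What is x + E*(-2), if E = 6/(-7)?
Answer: -114/7 ≈ -16.286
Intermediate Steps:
x = -18 (x = -12 - 6 = -18)
E = -6/7 (E = 6*(-1/7) = -6/7 ≈ -0.85714)
x + E*(-2) = -18 - 6/7*(-2) = -18 + 12/7 = -114/7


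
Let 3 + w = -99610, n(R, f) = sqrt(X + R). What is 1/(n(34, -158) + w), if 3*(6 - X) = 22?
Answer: -298839/29768249209 - 7*sqrt(6)/29768249209 ≈ -1.0039e-5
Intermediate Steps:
X = -4/3 (X = 6 - 1/3*22 = 6 - 22/3 = -4/3 ≈ -1.3333)
n(R, f) = sqrt(-4/3 + R)
w = -99613 (w = -3 - 99610 = -99613)
1/(n(34, -158) + w) = 1/(sqrt(-12 + 9*34)/3 - 99613) = 1/(sqrt(-12 + 306)/3 - 99613) = 1/(sqrt(294)/3 - 99613) = 1/((7*sqrt(6))/3 - 99613) = 1/(7*sqrt(6)/3 - 99613) = 1/(-99613 + 7*sqrt(6)/3)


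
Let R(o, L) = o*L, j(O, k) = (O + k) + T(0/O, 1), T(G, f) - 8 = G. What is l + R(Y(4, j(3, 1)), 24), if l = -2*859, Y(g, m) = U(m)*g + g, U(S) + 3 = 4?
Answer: -1526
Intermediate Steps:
T(G, f) = 8 + G
U(S) = 1 (U(S) = -3 + 4 = 1)
j(O, k) = 8 + O + k (j(O, k) = (O + k) + (8 + 0/O) = (O + k) + (8 + 0) = (O + k) + 8 = 8 + O + k)
Y(g, m) = 2*g (Y(g, m) = 1*g + g = g + g = 2*g)
R(o, L) = L*o
l = -1718
l + R(Y(4, j(3, 1)), 24) = -1718 + 24*(2*4) = -1718 + 24*8 = -1718 + 192 = -1526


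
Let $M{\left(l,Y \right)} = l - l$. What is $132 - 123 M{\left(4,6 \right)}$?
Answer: $132$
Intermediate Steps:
$M{\left(l,Y \right)} = 0$
$132 - 123 M{\left(4,6 \right)} = 132 - 0 = 132 + 0 = 132$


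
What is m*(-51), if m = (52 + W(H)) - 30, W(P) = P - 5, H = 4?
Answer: -1071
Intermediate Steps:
W(P) = -5 + P
m = 21 (m = (52 + (-5 + 4)) - 30 = (52 - 1) - 30 = 51 - 30 = 21)
m*(-51) = 21*(-51) = -1071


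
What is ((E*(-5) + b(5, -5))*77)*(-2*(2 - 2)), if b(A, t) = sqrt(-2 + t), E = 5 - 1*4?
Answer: 0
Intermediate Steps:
E = 1 (E = 5 - 4 = 1)
((E*(-5) + b(5, -5))*77)*(-2*(2 - 2)) = ((1*(-5) + sqrt(-2 - 5))*77)*(-2*(2 - 2)) = ((-5 + sqrt(-7))*77)*(-2*0) = ((-5 + I*sqrt(7))*77)*0 = (-385 + 77*I*sqrt(7))*0 = 0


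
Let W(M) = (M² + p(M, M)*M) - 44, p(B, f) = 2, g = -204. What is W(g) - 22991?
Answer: 18173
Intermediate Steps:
W(M) = -44 + M² + 2*M (W(M) = (M² + 2*M) - 44 = -44 + M² + 2*M)
W(g) - 22991 = (-44 + (-204)² + 2*(-204)) - 22991 = (-44 + 41616 - 408) - 22991 = 41164 - 22991 = 18173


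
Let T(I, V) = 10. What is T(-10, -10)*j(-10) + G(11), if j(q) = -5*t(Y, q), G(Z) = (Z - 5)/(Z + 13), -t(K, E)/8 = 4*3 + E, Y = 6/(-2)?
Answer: 3201/4 ≈ 800.25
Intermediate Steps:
Y = -3 (Y = 6*(-½) = -3)
t(K, E) = -96 - 8*E (t(K, E) = -8*(4*3 + E) = -8*(12 + E) = -96 - 8*E)
G(Z) = (-5 + Z)/(13 + Z)
j(q) = 480 + 40*q (j(q) = -5*(-96 - 8*q) = 480 + 40*q)
T(-10, -10)*j(-10) + G(11) = 10*(480 + 40*(-10)) + (-5 + 11)/(13 + 11) = 10*(480 - 400) + 6/24 = 10*80 + (1/24)*6 = 800 + ¼ = 3201/4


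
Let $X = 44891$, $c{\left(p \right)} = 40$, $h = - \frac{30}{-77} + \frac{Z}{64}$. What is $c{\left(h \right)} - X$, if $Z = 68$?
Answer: $-44851$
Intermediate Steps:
$h = \frac{1789}{1232}$ ($h = - \frac{30}{-77} + \frac{68}{64} = \left(-30\right) \left(- \frac{1}{77}\right) + 68 \cdot \frac{1}{64} = \frac{30}{77} + \frac{17}{16} = \frac{1789}{1232} \approx 1.4521$)
$c{\left(h \right)} - X = 40 - 44891 = -44851$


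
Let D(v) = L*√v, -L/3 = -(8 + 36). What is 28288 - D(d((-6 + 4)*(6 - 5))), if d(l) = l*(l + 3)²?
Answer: 28288 - 132*I*√2 ≈ 28288.0 - 186.68*I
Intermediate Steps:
L = 132 (L = -(-3)*(8 + 36) = -(-3)*44 = -3*(-44) = 132)
d(l) = l*(3 + l)²
D(v) = 132*√v
28288 - D(d((-6 + 4)*(6 - 5))) = 28288 - 132*√(((-6 + 4)*(6 - 5))*(3 + (-6 + 4)*(6 - 5))²) = 28288 - 132*√((-2*1)*(3 - 2*1)²) = 28288 - 132*√(-2*(3 - 2)²) = 28288 - 132*√(-2*1²) = 28288 - 132*√(-2*1) = 28288 - 132*√(-2) = 28288 - 132*I*√2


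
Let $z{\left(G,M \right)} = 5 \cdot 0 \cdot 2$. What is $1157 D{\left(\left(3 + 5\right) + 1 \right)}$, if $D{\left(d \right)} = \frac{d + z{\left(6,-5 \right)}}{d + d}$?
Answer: $\frac{1157}{2} \approx 578.5$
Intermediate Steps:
$z{\left(G,M \right)} = 0$ ($z{\left(G,M \right)} = 0 \cdot 2 = 0$)
$D{\left(d \right)} = \frac{1}{2}$ ($D{\left(d \right)} = \frac{d + 0}{d + d} = \frac{d}{2 d} = d \frac{1}{2 d} = \frac{1}{2}$)
$1157 D{\left(\left(3 + 5\right) + 1 \right)} = 1157 \cdot \frac{1}{2} = \frac{1157}{2}$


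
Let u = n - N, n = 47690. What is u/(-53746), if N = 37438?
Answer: -466/2443 ≈ -0.19075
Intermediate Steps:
u = 10252 (u = 47690 - 1*37438 = 47690 - 37438 = 10252)
u/(-53746) = 10252/(-53746) = 10252*(-1/53746) = -466/2443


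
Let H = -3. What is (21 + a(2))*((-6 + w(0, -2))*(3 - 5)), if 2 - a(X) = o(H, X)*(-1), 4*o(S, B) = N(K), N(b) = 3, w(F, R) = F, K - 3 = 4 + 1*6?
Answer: 285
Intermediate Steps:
K = 13 (K = 3 + (4 + 1*6) = 3 + (4 + 6) = 3 + 10 = 13)
o(S, B) = ¾ (o(S, B) = (¼)*3 = ¾)
a(X) = 11/4 (a(X) = 2 - 3*(-1)/4 = 2 - 1*(-¾) = 2 + ¾ = 11/4)
(21 + a(2))*((-6 + w(0, -2))*(3 - 5)) = (21 + 11/4)*((-6 + 0)*(3 - 5)) = 95*(-6*(-2))/4 = (95/4)*12 = 285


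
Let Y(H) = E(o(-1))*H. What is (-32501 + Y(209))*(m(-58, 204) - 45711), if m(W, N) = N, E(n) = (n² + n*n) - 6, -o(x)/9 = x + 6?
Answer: -36983311365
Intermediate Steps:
o(x) = -54 - 9*x (o(x) = -9*(x + 6) = -9*(6 + x) = -54 - 9*x)
E(n) = -6 + 2*n² (E(n) = (n² + n²) - 6 = 2*n² - 6 = -6 + 2*n²)
Y(H) = 4044*H (Y(H) = (-6 + 2*(-54 - 9*(-1))²)*H = (-6 + 2*(-54 + 9)²)*H = (-6 + 2*(-45)²)*H = (-6 + 2*2025)*H = (-6 + 4050)*H = 4044*H)
(-32501 + Y(209))*(m(-58, 204) - 45711) = (-32501 + 4044*209)*(204 - 45711) = (-32501 + 845196)*(-45507) = 812695*(-45507) = -36983311365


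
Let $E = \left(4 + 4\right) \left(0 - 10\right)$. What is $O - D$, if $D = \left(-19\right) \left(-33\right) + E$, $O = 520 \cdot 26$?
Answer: $12973$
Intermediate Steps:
$O = 13520$
$E = -80$ ($E = 8 \left(0 - 10\right) = 8 \left(-10\right) = -80$)
$D = 547$ ($D = \left(-19\right) \left(-33\right) - 80 = 627 - 80 = 547$)
$O - D = 13520 - 547 = 12973$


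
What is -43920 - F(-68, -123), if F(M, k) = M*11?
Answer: -43172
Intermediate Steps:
F(M, k) = 11*M
-43920 - F(-68, -123) = -43920 - 11*(-68) = -43920 - 1*(-748) = -43920 + 748 = -43172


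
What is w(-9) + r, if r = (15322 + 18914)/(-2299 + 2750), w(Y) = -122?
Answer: -20786/451 ≈ -46.089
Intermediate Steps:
r = 34236/451 ≈ 75.911
w(-9) + r = -122 + 34236/451 = -20786/451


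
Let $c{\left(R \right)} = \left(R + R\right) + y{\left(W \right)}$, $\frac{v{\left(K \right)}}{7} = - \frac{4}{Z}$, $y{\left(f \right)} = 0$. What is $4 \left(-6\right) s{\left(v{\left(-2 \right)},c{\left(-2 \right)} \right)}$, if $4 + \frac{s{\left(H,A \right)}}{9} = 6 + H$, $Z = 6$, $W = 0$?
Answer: $576$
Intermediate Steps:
$v{\left(K \right)} = - \frac{14}{3}$ ($v{\left(K \right)} = 7 \left(- \frac{4}{6}\right) = 7 \left(\left(-4\right) \frac{1}{6}\right) = 7 \left(- \frac{2}{3}\right) = - \frac{14}{3}$)
$c{\left(R \right)} = 2 R$ ($c{\left(R \right)} = \left(R + R\right) + 0 = 2 R + 0 = 2 R$)
$s{\left(H,A \right)} = 18 + 9 H$ ($s{\left(H,A \right)} = -36 + 9 \left(6 + H\right) = -36 + \left(54 + 9 H\right) = 18 + 9 H$)
$4 \left(-6\right) s{\left(v{\left(-2 \right)},c{\left(-2 \right)} \right)} = 4 \left(-6\right) \left(18 + 9 \left(- \frac{14}{3}\right)\right) = - 24 \left(18 - 42\right) = \left(-24\right) \left(-24\right) = 576$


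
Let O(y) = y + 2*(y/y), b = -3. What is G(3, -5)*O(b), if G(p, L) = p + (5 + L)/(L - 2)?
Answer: -3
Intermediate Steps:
O(y) = 2 + y (O(y) = y + 2*1 = y + 2 = 2 + y)
G(p, L) = p + (5 + L)/(-2 + L)
G(3, -5)*O(b) = ((5 - 5 - 2*3 - 5*3)/(-2 - 5))*(2 - 3) = ((5 - 5 - 6 - 15)/(-7))*(-1) = -1/7*(-21)*(-1) = 3*(-1) = -3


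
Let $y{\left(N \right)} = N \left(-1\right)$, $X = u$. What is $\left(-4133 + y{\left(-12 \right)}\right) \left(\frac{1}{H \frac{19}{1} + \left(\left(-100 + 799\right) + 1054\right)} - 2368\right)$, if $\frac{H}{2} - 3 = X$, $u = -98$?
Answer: $\frac{18121590617}{1857} \approx 9.7585 \cdot 10^{6}$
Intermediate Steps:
$X = -98$
$y{\left(N \right)} = - N$
$H = -190$ ($H = 6 + 2 \left(-98\right) = 6 - 196 = -190$)
$\left(-4133 + y{\left(-12 \right)}\right) \left(\frac{1}{H \frac{19}{1} + \left(\left(-100 + 799\right) + 1054\right)} - 2368\right) = \left(-4133 - -12\right) \left(\frac{1}{- 190 \cdot \frac{19}{1} + \left(\left(-100 + 799\right) + 1054\right)} - 2368\right) = \left(-4133 + 12\right) \left(\frac{1}{- 190 \cdot 19 \cdot 1 + \left(699 + 1054\right)} - 2368\right) = - 4121 \left(\frac{1}{\left(-190\right) 19 + 1753} - 2368\right) = - 4121 \left(\frac{1}{-3610 + 1753} - 2368\right) = - 4121 \left(\frac{1}{-1857} - 2368\right) = - 4121 \left(- \frac{1}{1857} - 2368\right) = \left(-4121\right) \left(- \frac{4397377}{1857}\right) = \frac{18121590617}{1857}$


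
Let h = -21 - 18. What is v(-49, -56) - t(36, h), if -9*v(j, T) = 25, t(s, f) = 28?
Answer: -277/9 ≈ -30.778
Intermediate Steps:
h = -39
v(j, T) = -25/9 (v(j, T) = -⅑*25 = -25/9)
v(-49, -56) - t(36, h) = -25/9 - 1*28 = -25/9 - 28 = -277/9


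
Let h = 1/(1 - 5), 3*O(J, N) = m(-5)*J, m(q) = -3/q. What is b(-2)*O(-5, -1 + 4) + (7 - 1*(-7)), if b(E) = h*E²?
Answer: 15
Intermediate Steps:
O(J, N) = J/5 (O(J, N) = ((-3/(-5))*J)/3 = ((-3*(-⅕))*J)/3 = (3*J/5)/3 = J/5)
h = -¼ (h = 1/(-4) = -¼ ≈ -0.25000)
b(E) = -E²/4
b(-2)*O(-5, -1 + 4) + (7 - 1*(-7)) = (-¼*(-2)²)*((⅕)*(-5)) + (7 - 1*(-7)) = -¼*4*(-1) + (7 + 7) = -1*(-1) + 14 = 1 + 14 = 15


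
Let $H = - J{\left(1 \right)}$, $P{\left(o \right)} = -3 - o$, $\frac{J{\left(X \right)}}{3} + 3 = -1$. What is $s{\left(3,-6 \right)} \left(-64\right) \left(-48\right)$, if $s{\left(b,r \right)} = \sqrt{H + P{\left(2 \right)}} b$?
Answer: $9216 \sqrt{7} \approx 24383.0$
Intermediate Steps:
$J{\left(X \right)} = -12$ ($J{\left(X \right)} = -9 + 3 \left(-1\right) = -9 - 3 = -12$)
$H = 12$ ($H = \left(-1\right) \left(-12\right) = 12$)
$s{\left(b,r \right)} = b \sqrt{7}$ ($s{\left(b,r \right)} = \sqrt{12 - 5} b = \sqrt{7} b = b \sqrt{7}$)
$s{\left(3,-6 \right)} \left(-64\right) \left(-48\right) = 3 \sqrt{7} \left(-64\right) \left(-48\right) = - 192 \sqrt{7} \left(-48\right) = 9216 \sqrt{7}$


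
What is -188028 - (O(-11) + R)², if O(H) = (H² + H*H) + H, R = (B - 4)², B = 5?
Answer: -241852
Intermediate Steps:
R = 1 (R = (5 - 4)² = 1² = 1)
O(H) = H + 2*H² (O(H) = (H² + H²) + H = 2*H² + H = H + 2*H²)
-188028 - (O(-11) + R)² = -188028 - (-11*(1 + 2*(-11)) + 1)² = -188028 - (-11*(1 - 22) + 1)² = -188028 - (-11*(-21) + 1)² = -188028 - (231 + 1)² = -188028 - 1*232² = -188028 - 1*53824 = -188028 - 53824 = -241852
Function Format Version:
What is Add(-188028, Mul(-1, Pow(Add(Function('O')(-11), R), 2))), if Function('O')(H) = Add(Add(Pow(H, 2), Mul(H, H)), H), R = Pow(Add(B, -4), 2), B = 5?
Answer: -241852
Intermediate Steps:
R = 1 (R = Pow(Add(5, -4), 2) = Pow(1, 2) = 1)
Function('O')(H) = Add(H, Mul(2, Pow(H, 2))) (Function('O')(H) = Add(Add(Pow(H, 2), Pow(H, 2)), H) = Add(Mul(2, Pow(H, 2)), H) = Add(H, Mul(2, Pow(H, 2))))
Add(-188028, Mul(-1, Pow(Add(Function('O')(-11), R), 2))) = Add(-188028, Mul(-1, Pow(Add(Mul(-11, Add(1, Mul(2, -11))), 1), 2))) = Add(-188028, Mul(-1, Pow(Add(Mul(-11, Add(1, -22)), 1), 2))) = Add(-188028, Mul(-1, Pow(Add(Mul(-11, -21), 1), 2))) = Add(-188028, Mul(-1, Pow(Add(231, 1), 2))) = Add(-188028, Mul(-1, Pow(232, 2))) = Add(-188028, Mul(-1, 53824)) = Add(-188028, -53824) = -241852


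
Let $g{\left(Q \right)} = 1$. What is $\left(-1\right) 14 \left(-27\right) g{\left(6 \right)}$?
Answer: $378$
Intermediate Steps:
$\left(-1\right) 14 \left(-27\right) g{\left(6 \right)} = \left(-1\right) 14 \left(-27\right) 1 = \left(-14\right) \left(-27\right) 1 = 378 \cdot 1 = 378$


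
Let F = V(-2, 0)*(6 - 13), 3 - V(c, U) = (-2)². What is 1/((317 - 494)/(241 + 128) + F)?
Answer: 123/802 ≈ 0.15337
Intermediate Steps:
V(c, U) = -1 (V(c, U) = 3 - 1*(-2)² = 3 - 1*4 = 3 - 4 = -1)
F = 7 (F = -(6 - 13) = -1*(-7) = 7)
1/((317 - 494)/(241 + 128) + F) = 1/((317 - 494)/(241 + 128) + 7) = 1/(-177/369 + 7) = 1/(-177*1/369 + 7) = 1/(-59/123 + 7) = 1/(802/123) = 123/802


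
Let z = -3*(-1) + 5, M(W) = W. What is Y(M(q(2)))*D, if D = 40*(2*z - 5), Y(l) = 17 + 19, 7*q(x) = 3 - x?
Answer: 15840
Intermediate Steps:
q(x) = 3/7 - x/7 (q(x) = (3 - x)/7 = 3/7 - x/7)
z = 8 (z = 3 + 5 = 8)
Y(l) = 36
D = 440 (D = 40*(2*8 - 5) = 40*(16 - 5) = 40*11 = 440)
Y(M(q(2)))*D = 36*440 = 15840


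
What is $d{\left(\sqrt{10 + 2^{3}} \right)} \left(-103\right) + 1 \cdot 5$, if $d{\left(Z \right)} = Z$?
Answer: $5 - 309 \sqrt{2} \approx -431.99$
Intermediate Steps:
$d{\left(\sqrt{10 + 2^{3}} \right)} \left(-103\right) + 1 \cdot 5 = \sqrt{10 + 2^{3}} \left(-103\right) + 1 \cdot 5 = \sqrt{10 + 8} \left(-103\right) + 5 = \sqrt{18} \left(-103\right) + 5 = 3 \sqrt{2} \left(-103\right) + 5 = - 309 \sqrt{2} + 5 = 5 - 309 \sqrt{2}$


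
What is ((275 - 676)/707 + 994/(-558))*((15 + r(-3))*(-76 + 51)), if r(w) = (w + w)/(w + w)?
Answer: 185303200/197253 ≈ 939.42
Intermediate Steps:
r(w) = 1 (r(w) = (2*w)/((2*w)) = (2*w)*(1/(2*w)) = 1)
((275 - 676)/707 + 994/(-558))*((15 + r(-3))*(-76 + 51)) = ((275 - 676)/707 + 994/(-558))*((15 + 1)*(-76 + 51)) = (-401*1/707 + 994*(-1/558))*(16*(-25)) = (-401/707 - 497/279)*(-400) = -463258/197253*(-400) = 185303200/197253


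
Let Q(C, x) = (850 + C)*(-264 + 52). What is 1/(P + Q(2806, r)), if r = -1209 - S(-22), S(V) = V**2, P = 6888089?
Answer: 1/6113017 ≈ 1.6359e-7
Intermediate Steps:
r = -1693 (r = -1209 - 1*(-22)**2 = -1209 - 1*484 = -1209 - 484 = -1693)
Q(C, x) = -180200 - 212*C (Q(C, x) = (850 + C)*(-212) = -180200 - 212*C)
1/(P + Q(2806, r)) = 1/(6888089 + (-180200 - 212*2806)) = 1/(6888089 + (-180200 - 594872)) = 1/(6888089 - 775072) = 1/6113017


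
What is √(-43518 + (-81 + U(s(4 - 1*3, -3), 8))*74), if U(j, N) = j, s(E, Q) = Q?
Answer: 9*I*√614 ≈ 223.01*I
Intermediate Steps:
√(-43518 + (-81 + U(s(4 - 1*3, -3), 8))*74) = √(-43518 + (-81 - 3)*74) = √(-43518 - 84*74) = √(-43518 - 6216) = √(-49734) = 9*I*√614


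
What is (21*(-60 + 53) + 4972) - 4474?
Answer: 351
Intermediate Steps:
(21*(-60 + 53) + 4972) - 4474 = (21*(-7) + 4972) - 4474 = (-147 + 4972) - 4474 = 4825 - 4474 = 351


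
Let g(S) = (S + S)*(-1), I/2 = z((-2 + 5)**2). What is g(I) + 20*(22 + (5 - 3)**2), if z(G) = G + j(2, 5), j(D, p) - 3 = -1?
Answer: 476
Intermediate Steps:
j(D, p) = 2 (j(D, p) = 3 - 1 = 2)
z(G) = 2 + G (z(G) = G + 2 = 2 + G)
I = 22 (I = 2*(2 + (-2 + 5)**2) = 2*(2 + 3**2) = 2*(2 + 9) = 2*11 = 22)
g(S) = -2*S (g(S) = (2*S)*(-1) = -2*S)
g(I) + 20*(22 + (5 - 3)**2) = -2*22 + 20*(22 + (5 - 3)**2) = -44 + 20*(22 + 2**2) = -44 + 20*(22 + 4) = -44 + 20*26 = -44 + 520 = 476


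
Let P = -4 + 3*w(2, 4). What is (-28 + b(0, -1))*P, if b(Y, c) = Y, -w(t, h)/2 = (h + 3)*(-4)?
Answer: -4592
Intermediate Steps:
w(t, h) = 24 + 8*h (w(t, h) = -2*(h + 3)*(-4) = -2*(3 + h)*(-4) = -2*(-12 - 4*h) = 24 + 8*h)
P = 164 (P = -4 + 3*(24 + 8*4) = -4 + 3*(24 + 32) = -4 + 3*56 = -4 + 168 = 164)
(-28 + b(0, -1))*P = (-28 + 0)*164 = -28*164 = -4592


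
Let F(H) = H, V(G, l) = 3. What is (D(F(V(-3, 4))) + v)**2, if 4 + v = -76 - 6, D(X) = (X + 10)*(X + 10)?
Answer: 6889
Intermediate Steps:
D(X) = (10 + X)**2 (D(X) = (10 + X)*(10 + X) = (10 + X)**2)
v = -86 (v = -4 + (-76 - 6) = -4 - 82 = -86)
(D(F(V(-3, 4))) + v)**2 = ((10 + 3)**2 - 86)**2 = (13**2 - 86)**2 = (169 - 86)**2 = 83**2 = 6889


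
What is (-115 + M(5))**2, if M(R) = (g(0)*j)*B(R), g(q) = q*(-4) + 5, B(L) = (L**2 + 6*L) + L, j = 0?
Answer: 13225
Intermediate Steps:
B(L) = L**2 + 7*L
g(q) = 5 - 4*q (g(q) = -4*q + 5 = 5 - 4*q)
M(R) = 0 (M(R) = ((5 - 4*0)*0)*(R*(7 + R)) = ((5 + 0)*0)*(R*(7 + R)) = (5*0)*(R*(7 + R)) = 0*(R*(7 + R)) = 0)
(-115 + M(5))**2 = (-115 + 0)**2 = (-115)**2 = 13225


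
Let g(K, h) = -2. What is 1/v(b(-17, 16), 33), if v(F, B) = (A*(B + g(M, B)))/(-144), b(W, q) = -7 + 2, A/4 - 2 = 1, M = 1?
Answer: -12/31 ≈ -0.38710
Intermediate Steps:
A = 12 (A = 8 + 4*1 = 8 + 4 = 12)
b(W, q) = -5
v(F, B) = ⅙ - B/12 (v(F, B) = (12*(B - 2))/(-144) = (12*(-2 + B))*(-1/144) = (-24 + 12*B)*(-1/144) = ⅙ - B/12)
1/v(b(-17, 16), 33) = 1/(⅙ - 1/12*33) = 1/(⅙ - 11/4) = 1/(-31/12) = -12/31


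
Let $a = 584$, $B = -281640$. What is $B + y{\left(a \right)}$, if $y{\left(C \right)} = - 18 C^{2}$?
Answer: $-6420648$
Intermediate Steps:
$B + y{\left(a \right)} = -281640 - 18 \cdot 584^{2} = -281640 - 6139008 = -6420648$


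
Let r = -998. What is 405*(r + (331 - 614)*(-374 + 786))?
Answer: -47625570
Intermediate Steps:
405*(r + (331 - 614)*(-374 + 786)) = 405*(-998 + (331 - 614)*(-374 + 786)) = 405*(-998 - 283*412) = 405*(-998 - 116596) = 405*(-117594) = -47625570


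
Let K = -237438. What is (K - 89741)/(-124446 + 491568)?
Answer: -327179/367122 ≈ -0.89120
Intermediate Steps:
(K - 89741)/(-124446 + 491568) = (-237438 - 89741)/(-124446 + 491568) = -327179/367122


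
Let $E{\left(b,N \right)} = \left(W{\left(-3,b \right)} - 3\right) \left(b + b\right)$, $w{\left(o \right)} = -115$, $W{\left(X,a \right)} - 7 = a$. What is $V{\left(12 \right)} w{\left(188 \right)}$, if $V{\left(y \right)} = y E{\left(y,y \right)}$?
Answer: $-529920$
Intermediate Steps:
$W{\left(X,a \right)} = 7 + a$
$E{\left(b,N \right)} = 2 b \left(4 + b\right)$ ($E{\left(b,N \right)} = \left(\left(7 + b\right) - 3\right) \left(b + b\right) = \left(4 + b\right) 2 b = 2 b \left(4 + b\right)$)
$V{\left(y \right)} = 2 y^{2} \left(4 + y\right)$ ($V{\left(y \right)} = y 2 y \left(4 + y\right) = 2 y^{2} \left(4 + y\right)$)
$V{\left(12 \right)} w{\left(188 \right)} = 2 \cdot 12^{2} \left(4 + 12\right) \left(-115\right) = 2 \cdot 144 \cdot 16 \left(-115\right) = 4608 \left(-115\right) = -529920$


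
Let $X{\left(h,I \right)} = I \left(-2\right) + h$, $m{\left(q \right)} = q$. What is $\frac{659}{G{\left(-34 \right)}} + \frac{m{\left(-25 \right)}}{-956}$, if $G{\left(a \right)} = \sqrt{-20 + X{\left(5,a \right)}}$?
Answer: $\frac{25}{956} + \frac{659 \sqrt{53}}{53} \approx 90.547$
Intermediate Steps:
$X{\left(h,I \right)} = h - 2 I$ ($X{\left(h,I \right)} = - 2 I + h = h - 2 I$)
$G{\left(a \right)} = \sqrt{-15 - 2 a}$ ($G{\left(a \right)} = \sqrt{-20 - \left(-5 + 2 a\right)} = \sqrt{-15 - 2 a}$)
$\frac{659}{G{\left(-34 \right)}} + \frac{m{\left(-25 \right)}}{-956} = \frac{659}{\sqrt{-15 - -68}} - \frac{25}{-956} = \frac{659}{\sqrt{-15 + 68}} - - \frac{25}{956} = \frac{659}{\sqrt{53}} + \frac{25}{956} = 659 \frac{\sqrt{53}}{53} + \frac{25}{956} = \frac{659 \sqrt{53}}{53} + \frac{25}{956} = \frac{25}{956} + \frac{659 \sqrt{53}}{53}$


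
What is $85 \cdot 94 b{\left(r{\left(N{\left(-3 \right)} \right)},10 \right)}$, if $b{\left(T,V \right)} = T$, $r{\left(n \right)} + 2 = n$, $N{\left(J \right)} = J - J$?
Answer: $-15980$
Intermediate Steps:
$N{\left(J \right)} = 0$
$r{\left(n \right)} = -2 + n$
$85 \cdot 94 b{\left(r{\left(N{\left(-3 \right)} \right)},10 \right)} = 85 \cdot 94 \left(-2 + 0\right) = 7990 \left(-2\right) = -15980$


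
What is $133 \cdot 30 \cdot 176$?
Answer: $702240$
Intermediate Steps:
$133 \cdot 30 \cdot 176 = 3990 \cdot 176 = 702240$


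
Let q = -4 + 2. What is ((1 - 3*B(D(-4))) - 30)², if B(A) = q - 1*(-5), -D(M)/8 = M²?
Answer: 1444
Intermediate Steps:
q = -2
D(M) = -8*M²
B(A) = 3 (B(A) = -2 - 1*(-5) = -2 + 5 = 3)
((1 - 3*B(D(-4))) - 30)² = ((1 - 3*3) - 30)² = ((1 - 9) - 30)² = (-8 - 30)² = (-38)² = 1444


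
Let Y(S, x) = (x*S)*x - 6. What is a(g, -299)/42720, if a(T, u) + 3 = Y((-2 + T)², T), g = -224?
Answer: 2562789367/42720 ≈ 59990.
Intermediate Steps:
Y(S, x) = -6 + S*x² (Y(S, x) = (S*x)*x - 6 = S*x² - 6 = -6 + S*x²)
a(T, u) = -9 + T²*(-2 + T)² (a(T, u) = -3 + (-6 + (-2 + T)²*T²) = -3 + (-6 + T²*(-2 + T)²) = -9 + T²*(-2 + T)²)
a(g, -299)/42720 = (-9 + (-224)²*(-2 - 224)²)/42720 = (-9 + 50176*(-226)²)*(1/42720) = (-9 + 50176*51076)*(1/42720) = (-9 + 2562789376)*(1/42720) = 2562789367*(1/42720) = 2562789367/42720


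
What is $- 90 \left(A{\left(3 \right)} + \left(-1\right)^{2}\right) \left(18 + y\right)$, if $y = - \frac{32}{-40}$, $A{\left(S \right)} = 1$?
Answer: $-3384$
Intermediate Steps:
$y = \frac{4}{5}$ ($y = \left(-32\right) \left(- \frac{1}{40}\right) = \frac{4}{5} \approx 0.8$)
$- 90 \left(A{\left(3 \right)} + \left(-1\right)^{2}\right) \left(18 + y\right) = - 90 \left(1 + \left(-1\right)^{2}\right) \left(18 + \frac{4}{5}\right) = - 90 \left(1 + 1\right) \frac{94}{5} = - 90 \cdot 2 \cdot \frac{94}{5} = \left(-90\right) \frac{188}{5} = -3384$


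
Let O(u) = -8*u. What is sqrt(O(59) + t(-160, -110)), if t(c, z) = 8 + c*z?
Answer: 12*sqrt(119) ≈ 130.90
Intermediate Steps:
sqrt(O(59) + t(-160, -110)) = sqrt(-8*59 + (8 - 160*(-110))) = sqrt(-472 + (8 + 17600)) = sqrt(-472 + 17608) = sqrt(17136) = 12*sqrt(119)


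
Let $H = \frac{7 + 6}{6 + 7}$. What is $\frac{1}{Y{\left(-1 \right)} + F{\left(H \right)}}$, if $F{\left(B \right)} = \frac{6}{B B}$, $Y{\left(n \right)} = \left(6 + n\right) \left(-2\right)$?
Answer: $- \frac{1}{4} \approx -0.25$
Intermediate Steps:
$Y{\left(n \right)} = -12 - 2 n$
$H = 1$ ($H = \frac{13}{13} = 13 \cdot \frac{1}{13} = 1$)
$F{\left(B \right)} = \frac{6}{B^{2}}$
$\frac{1}{Y{\left(-1 \right)} + F{\left(H \right)}} = \frac{1}{\left(-12 - -2\right) + 6 \cdot 1^{-2}} = \frac{1}{\left(-12 + 2\right) + 6 \cdot 1} = \frac{1}{-10 + 6} = \frac{1}{-4} = - \frac{1}{4}$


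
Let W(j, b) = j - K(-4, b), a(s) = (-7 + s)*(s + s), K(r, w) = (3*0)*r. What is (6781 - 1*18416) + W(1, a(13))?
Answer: -11634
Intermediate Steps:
K(r, w) = 0 (K(r, w) = 0*r = 0)
a(s) = 2*s*(-7 + s) (a(s) = (-7 + s)*(2*s) = 2*s*(-7 + s))
W(j, b) = j (W(j, b) = j - 1*0 = j + 0 = j)
(6781 - 1*18416) + W(1, a(13)) = (6781 - 1*18416) + 1 = (6781 - 18416) + 1 = -11635 + 1 = -11634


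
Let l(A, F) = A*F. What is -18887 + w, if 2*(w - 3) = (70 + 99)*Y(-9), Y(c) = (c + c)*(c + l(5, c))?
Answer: 63250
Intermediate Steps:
Y(c) = 12*c² (Y(c) = (c + c)*(c + 5*c) = (2*c)*(6*c) = 12*c²)
w = 82137 (w = 3 + ((70 + 99)*(12*(-9)²))/2 = 3 + (169*(12*81))/2 = 3 + (169*972)/2 = 3 + (½)*164268 = 3 + 82134 = 82137)
-18887 + w = -18887 + 82137 = 63250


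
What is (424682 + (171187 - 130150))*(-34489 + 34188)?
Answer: -140181419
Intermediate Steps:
(424682 + (171187 - 130150))*(-34489 + 34188) = (424682 + 41037)*(-301) = 465719*(-301) = -140181419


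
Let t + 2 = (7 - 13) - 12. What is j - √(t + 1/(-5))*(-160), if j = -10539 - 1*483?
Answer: -11022 + 32*I*√505 ≈ -11022.0 + 719.11*I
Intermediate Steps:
t = -20 (t = -2 + ((7 - 13) - 12) = -2 + (-6 - 12) = -2 - 18 = -20)
j = -11022 (j = -10539 - 483 = -11022)
j - √(t + 1/(-5))*(-160) = -11022 - √(-20 + 1/(-5))*(-160) = -11022 - √(-20 - ⅕)*(-160) = -11022 - √(-101/5)*(-160) = -11022 - I*√505/5*(-160) = -11022 + 32*I*√505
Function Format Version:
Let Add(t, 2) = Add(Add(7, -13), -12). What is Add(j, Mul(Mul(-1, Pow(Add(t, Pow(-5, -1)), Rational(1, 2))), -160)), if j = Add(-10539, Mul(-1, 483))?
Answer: Add(-11022, Mul(32, I, Pow(505, Rational(1, 2)))) ≈ Add(-11022., Mul(719.11, I))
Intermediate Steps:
t = -20 (t = Add(-2, Add(Add(7, -13), -12)) = Add(-2, Add(-6, -12)) = Add(-2, -18) = -20)
j = -11022 (j = Add(-10539, -483) = -11022)
Add(j, Mul(Mul(-1, Pow(Add(t, Pow(-5, -1)), Rational(1, 2))), -160)) = Add(-11022, Mul(Mul(-1, Pow(Add(-20, Pow(-5, -1)), Rational(1, 2))), -160)) = Add(-11022, Mul(Mul(-1, Pow(Add(-20, Rational(-1, 5)), Rational(1, 2))), -160)) = Add(-11022, Mul(Mul(-1, Pow(Rational(-101, 5), Rational(1, 2))), -160)) = Add(-11022, Mul(Mul(-1, Mul(Rational(1, 5), I, Pow(505, Rational(1, 2)))), -160)) = Add(-11022, Mul(Mul(Rational(-1, 5), I, Pow(505, Rational(1, 2))), -160)) = Add(-11022, Mul(32, I, Pow(505, Rational(1, 2))))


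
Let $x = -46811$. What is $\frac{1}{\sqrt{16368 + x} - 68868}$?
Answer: $- \frac{68868}{4742831867} - \frac{i \sqrt{30443}}{4742831867} \approx -1.452 \cdot 10^{-5} - 3.6788 \cdot 10^{-8} i$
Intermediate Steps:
$\frac{1}{\sqrt{16368 + x} - 68868} = \frac{1}{\sqrt{16368 - 46811} - 68868} = \frac{1}{\sqrt{-30443} - 68868} = \frac{1}{i \sqrt{30443} - 68868} = \frac{1}{-68868 + i \sqrt{30443}}$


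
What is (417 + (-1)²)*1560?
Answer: 652080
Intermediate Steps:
(417 + (-1)²)*1560 = (417 + 1)*1560 = 418*1560 = 652080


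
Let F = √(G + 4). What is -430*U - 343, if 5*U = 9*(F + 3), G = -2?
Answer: -2665 - 774*√2 ≈ -3759.6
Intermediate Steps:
F = √2 (F = √(-2 + 4) = √2 ≈ 1.4142)
U = 27/5 + 9*√2/5 (U = (9*(√2 + 3))/5 = (9*(3 + √2))/5 = (27 + 9*√2)/5 = 27/5 + 9*√2/5 ≈ 7.9456)
-430*U - 343 = -430*(27/5 + 9*√2/5) - 343 = (-2322 - 774*√2) - 343 = -2665 - 774*√2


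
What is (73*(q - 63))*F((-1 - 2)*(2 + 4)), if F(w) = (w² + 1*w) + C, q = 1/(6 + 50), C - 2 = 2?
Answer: -39908005/28 ≈ -1.4253e+6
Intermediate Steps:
C = 4 (C = 2 + 2 = 4)
q = 1/56 ≈ 0.017857
F(w) = 4 + w + w² (F(w) = (w² + 1*w) + 4 = (w² + w) + 4 = (w + w²) + 4 = 4 + w + w²)
(73*(q - 63))*F((-1 - 2)*(2 + 4)) = (73*(1/56 - 63))*(4 + (-1 - 2)*(2 + 4) + ((-1 - 2)*(2 + 4))²) = (73*(-3527/56))*(4 - 3*6 + (-3*6)²) = -257471*(4 - 18 + (-18)²)/56 = -257471*(4 - 18 + 324)/56 = -257471/56*310 = -39908005/28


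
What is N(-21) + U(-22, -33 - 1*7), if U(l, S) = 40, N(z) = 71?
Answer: 111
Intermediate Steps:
N(-21) + U(-22, -33 - 1*7) = 71 + 40 = 111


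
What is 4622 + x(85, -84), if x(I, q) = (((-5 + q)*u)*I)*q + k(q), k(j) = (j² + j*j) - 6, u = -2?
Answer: -1252192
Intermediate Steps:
k(j) = -6 + 2*j² (k(j) = (j² + j²) - 6 = 2*j² - 6 = -6 + 2*j²)
x(I, q) = -6 + 2*q² + I*q*(10 - 2*q) (x(I, q) = (((-5 + q)*(-2))*I)*q + (-6 + 2*q²) = ((10 - 2*q)*I)*q + (-6 + 2*q²) = (I*(10 - 2*q))*q + (-6 + 2*q²) = I*q*(10 - 2*q) + (-6 + 2*q²) = -6 + 2*q² + I*q*(10 - 2*q))
4622 + x(85, -84) = 4622 + (-6 + 2*(-84)² - 2*85*(-84)² + 10*85*(-84)) = 4622 + (-6 + 2*7056 - 2*85*7056 - 71400) = 4622 + (-6 + 14112 - 1199520 - 71400) = 4622 - 1256814 = -1252192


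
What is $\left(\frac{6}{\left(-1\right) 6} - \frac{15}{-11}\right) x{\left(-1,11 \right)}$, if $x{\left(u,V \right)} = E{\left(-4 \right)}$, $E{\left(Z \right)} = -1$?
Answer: $- \frac{4}{11} \approx -0.36364$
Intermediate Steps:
$x{\left(u,V \right)} = -1$
$\left(\frac{6}{\left(-1\right) 6} - \frac{15}{-11}\right) x{\left(-1,11 \right)} = \left(\frac{6}{\left(-1\right) 6} - \frac{15}{-11}\right) \left(-1\right) = \left(\frac{6}{-6} - - \frac{15}{11}\right) \left(-1\right) = \left(6 \left(- \frac{1}{6}\right) + \frac{15}{11}\right) \left(-1\right) = \left(-1 + \frac{15}{11}\right) \left(-1\right) = \frac{4}{11} \left(-1\right) = - \frac{4}{11}$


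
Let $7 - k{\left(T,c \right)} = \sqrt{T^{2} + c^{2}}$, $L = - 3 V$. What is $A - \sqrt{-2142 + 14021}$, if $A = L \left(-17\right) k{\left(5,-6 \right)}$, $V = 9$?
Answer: $3213 - \sqrt{11879} - 459 \sqrt{61} \approx -480.9$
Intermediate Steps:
$L = -27$ ($L = \left(-3\right) 9 = -27$)
$k{\left(T,c \right)} = 7 - \sqrt{T^{2} + c^{2}}$
$A = 3213 - 459 \sqrt{61}$ ($A = \left(-27\right) \left(-17\right) \left(7 - \sqrt{5^{2} + \left(-6\right)^{2}}\right) = 459 \left(7 - \sqrt{25 + 36}\right) = 459 \left(7 - \sqrt{61}\right) = 3213 - 459 \sqrt{61} \approx -371.9$)
$A - \sqrt{-2142 + 14021} = \left(3213 - 459 \sqrt{61}\right) - \sqrt{-2142 + 14021} = \left(3213 - 459 \sqrt{61}\right) - \sqrt{11879} = 3213 - \sqrt{11879} - 459 \sqrt{61}$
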